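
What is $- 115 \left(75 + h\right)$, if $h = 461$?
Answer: $-61640$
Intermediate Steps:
$- 115 \left(75 + h\right) = - 115 \left(75 + 461\right) = \left(-115\right) 536 = -61640$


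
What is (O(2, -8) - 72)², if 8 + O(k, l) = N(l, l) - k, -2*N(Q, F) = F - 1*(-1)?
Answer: 24649/4 ≈ 6162.3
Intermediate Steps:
N(Q, F) = -½ - F/2 (N(Q, F) = -(F - 1*(-1))/2 = -(F + 1)/2 = -(1 + F)/2 = -½ - F/2)
O(k, l) = -17/2 - k - l/2 (O(k, l) = -8 + ((-½ - l/2) - k) = -8 + (-½ - k - l/2) = -17/2 - k - l/2)
(O(2, -8) - 72)² = ((-17/2 - 1*2 - ½*(-8)) - 72)² = ((-17/2 - 2 + 4) - 72)² = (-13/2 - 72)² = (-157/2)² = 24649/4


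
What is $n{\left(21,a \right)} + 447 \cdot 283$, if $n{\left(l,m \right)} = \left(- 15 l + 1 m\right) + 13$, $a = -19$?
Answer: $126180$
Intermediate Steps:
$n{\left(l,m \right)} = 13 + m - 15 l$ ($n{\left(l,m \right)} = \left(- 15 l + m\right) + 13 = \left(m - 15 l\right) + 13 = 13 + m - 15 l$)
$n{\left(21,a \right)} + 447 \cdot 283 = \left(13 - 19 - 315\right) + 447 \cdot 283 = \left(13 - 19 - 315\right) + 126501 = -321 + 126501 = 126180$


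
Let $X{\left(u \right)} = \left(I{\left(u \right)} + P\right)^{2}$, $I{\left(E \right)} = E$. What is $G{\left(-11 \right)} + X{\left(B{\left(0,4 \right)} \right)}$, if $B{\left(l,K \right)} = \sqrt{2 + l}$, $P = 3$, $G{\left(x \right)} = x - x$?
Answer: $\left(3 + \sqrt{2}\right)^{2} \approx 19.485$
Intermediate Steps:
$G{\left(x \right)} = 0$
$X{\left(u \right)} = \left(3 + u\right)^{2}$ ($X{\left(u \right)} = \left(u + 3\right)^{2} = \left(3 + u\right)^{2}$)
$G{\left(-11 \right)} + X{\left(B{\left(0,4 \right)} \right)} = 0 + \left(3 + \sqrt{2 + 0}\right)^{2} = 0 + \left(3 + \sqrt{2}\right)^{2} = \left(3 + \sqrt{2}\right)^{2}$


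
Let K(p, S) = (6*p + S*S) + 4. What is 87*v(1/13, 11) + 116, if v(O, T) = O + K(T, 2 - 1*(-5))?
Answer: 136184/13 ≈ 10476.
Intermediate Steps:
K(p, S) = 4 + S² + 6*p (K(p, S) = (6*p + S²) + 4 = (S² + 6*p) + 4 = 4 + S² + 6*p)
v(O, T) = 53 + O + 6*T (v(O, T) = O + (4 + (2 - 1*(-5))² + 6*T) = O + (4 + (2 + 5)² + 6*T) = O + (4 + 7² + 6*T) = O + (4 + 49 + 6*T) = O + (53 + 6*T) = 53 + O + 6*T)
87*v(1/13, 11) + 116 = 87*(53 + 1/13 + 6*11) + 116 = 87*(53 + 1/13 + 66) + 116 = 87*(1548/13) + 116 = 134676/13 + 116 = 136184/13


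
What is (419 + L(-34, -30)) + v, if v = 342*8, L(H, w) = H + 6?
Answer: 3127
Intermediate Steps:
L(H, w) = 6 + H
v = 2736
(419 + L(-34, -30)) + v = (419 + (6 - 34)) + 2736 = (419 - 28) + 2736 = 391 + 2736 = 3127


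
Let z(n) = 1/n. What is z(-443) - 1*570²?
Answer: -143930701/443 ≈ -3.2490e+5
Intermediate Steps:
z(-443) - 1*570² = 1/(-443) - 1*570² = -1/443 - 1*324900 = -1/443 - 324900 = -143930701/443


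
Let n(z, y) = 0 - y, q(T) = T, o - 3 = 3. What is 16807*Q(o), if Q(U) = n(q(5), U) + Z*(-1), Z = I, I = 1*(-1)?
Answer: -84035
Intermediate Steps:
o = 6 (o = 3 + 3 = 6)
I = -1
Z = -1
n(z, y) = -y
Q(U) = 1 - U (Q(U) = -U - 1*(-1) = -U + 1 = 1 - U)
16807*Q(o) = 16807*(1 - 1*6) = 16807*(1 - 6) = 16807*(-5) = -84035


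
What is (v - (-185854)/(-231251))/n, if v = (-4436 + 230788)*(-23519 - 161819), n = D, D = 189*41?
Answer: -9701355690012830/1791963999 ≈ -5.4138e+6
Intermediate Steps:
D = 7749
n = 7749
v = -41951626976 (v = 226352*(-185338) = -41951626976)
(v - (-185854)/(-231251))/n = (-41951626976 - (-185854)/(-231251))/7749 = (-41951626976 - (-185854)*(-1)/231251)*(1/7749) = (-41951626976 - 1*185854/231251)*(1/7749) = (-41951626976 - 185854/231251)*(1/7749) = -9701355690012830/231251*1/7749 = -9701355690012830/1791963999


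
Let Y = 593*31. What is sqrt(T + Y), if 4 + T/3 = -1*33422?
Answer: I*sqrt(81895) ≈ 286.17*I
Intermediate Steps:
T = -100278 (T = -12 + 3*(-1*33422) = -12 + 3*(-33422) = -12 - 100266 = -100278)
Y = 18383
sqrt(T + Y) = sqrt(-100278 + 18383) = sqrt(-81895) = I*sqrt(81895)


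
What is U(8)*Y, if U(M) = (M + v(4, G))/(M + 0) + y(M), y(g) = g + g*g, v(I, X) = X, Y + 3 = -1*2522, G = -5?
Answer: -1461975/8 ≈ -1.8275e+5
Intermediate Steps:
Y = -2525 (Y = -3 - 1*2522 = -3 - 2522 = -2525)
y(g) = g + g²
U(M) = M*(1 + M) + (-5 + M)/M (U(M) = (M - 5)/(M + 0) + M*(1 + M) = (-5 + M)/M + M*(1 + M) = M*(1 + M) + (-5 + M)/M)
U(8)*Y = (1 + 8 + 8² - 5/8)*(-2525) = (1 + 8 + 64 - 5*⅛)*(-2525) = (1 + 8 + 64 - 5/8)*(-2525) = (579/8)*(-2525) = -1461975/8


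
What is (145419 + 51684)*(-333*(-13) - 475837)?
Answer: -92935641324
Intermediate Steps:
(145419 + 51684)*(-333*(-13) - 475837) = 197103*(4329 - 475837) = 197103*(-471508) = -92935641324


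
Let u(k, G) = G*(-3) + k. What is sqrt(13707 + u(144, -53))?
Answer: sqrt(14010) ≈ 118.36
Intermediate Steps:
u(k, G) = k - 3*G (u(k, G) = -3*G + k = k - 3*G)
sqrt(13707 + u(144, -53)) = sqrt(13707 + (144 - 3*(-53))) = sqrt(13707 + (144 + 159)) = sqrt(13707 + 303) = sqrt(14010)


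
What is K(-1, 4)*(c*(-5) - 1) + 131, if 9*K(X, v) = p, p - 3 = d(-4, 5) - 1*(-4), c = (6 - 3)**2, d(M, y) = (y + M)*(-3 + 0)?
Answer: 995/9 ≈ 110.56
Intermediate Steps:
d(M, y) = -3*M - 3*y (d(M, y) = (M + y)*(-3) = -3*M - 3*y)
c = 9 (c = 3**2 = 9)
p = 4 (p = 3 + ((-3*(-4) - 3*5) - 1*(-4)) = 3 + ((12 - 15) + 4) = 3 + (-3 + 4) = 3 + 1 = 4)
K(X, v) = 4/9 (K(X, v) = (1/9)*4 = 4/9)
K(-1, 4)*(c*(-5) - 1) + 131 = 4*(9*(-5) - 1)/9 + 131 = 4*(-45 - 1)/9 + 131 = (4/9)*(-46) + 131 = -184/9 + 131 = 995/9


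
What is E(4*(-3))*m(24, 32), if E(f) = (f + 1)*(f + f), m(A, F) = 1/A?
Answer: 11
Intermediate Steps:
E(f) = 2*f*(1 + f) (E(f) = (1 + f)*(2*f) = 2*f*(1 + f))
E(4*(-3))*m(24, 32) = (2*(4*(-3))*(1 + 4*(-3)))/24 = (2*(-12)*(1 - 12))*(1/24) = (2*(-12)*(-11))*(1/24) = 264*(1/24) = 11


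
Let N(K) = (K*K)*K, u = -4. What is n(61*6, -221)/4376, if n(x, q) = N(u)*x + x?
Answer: -11529/2188 ≈ -5.2692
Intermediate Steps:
N(K) = K³ (N(K) = K²*K = K³)
n(x, q) = -63*x (n(x, q) = (-4)³*x + x = -64*x + x = -63*x)
n(61*6, -221)/4376 = -3843*6/4376 = -63*366*(1/4376) = -23058*1/4376 = -11529/2188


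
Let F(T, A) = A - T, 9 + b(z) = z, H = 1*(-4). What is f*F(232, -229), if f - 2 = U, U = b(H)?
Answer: 5071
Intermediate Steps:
H = -4
b(z) = -9 + z
U = -13 (U = -9 - 4 = -13)
f = -11 (f = 2 - 13 = -11)
f*F(232, -229) = -11*(-229 - 1*232) = -11*(-229 - 232) = -11*(-461) = 5071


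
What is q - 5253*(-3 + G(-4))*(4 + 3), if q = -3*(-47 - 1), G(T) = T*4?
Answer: 698793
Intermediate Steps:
G(T) = 4*T
q = 144 (q = -3*(-48) = 144)
q - 5253*(-3 + G(-4))*(4 + 3) = 144 - 5253*(-3 + 4*(-4))*(4 + 3) = 144 - 5253*(-3 - 16)*7 = 144 - (-99807)*7 = 144 - 5253*(-133) = 144 + 698649 = 698793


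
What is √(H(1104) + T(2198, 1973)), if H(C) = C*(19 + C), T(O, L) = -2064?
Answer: 4*√77358 ≈ 1112.5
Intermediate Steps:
√(H(1104) + T(2198, 1973)) = √(1104*(19 + 1104) - 2064) = √(1104*1123 - 2064) = √(1239792 - 2064) = √1237728 = 4*√77358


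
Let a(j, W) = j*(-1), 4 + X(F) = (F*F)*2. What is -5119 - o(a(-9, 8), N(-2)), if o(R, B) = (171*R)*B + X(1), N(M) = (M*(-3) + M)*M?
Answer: 7195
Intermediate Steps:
X(F) = -4 + 2*F**2 (X(F) = -4 + (F*F)*2 = -4 + F**2*2 = -4 + 2*F**2)
a(j, W) = -j
N(M) = -2*M**2 (N(M) = (-3*M + M)*M = (-2*M)*M = -2*M**2)
o(R, B) = -2 + 171*B*R (o(R, B) = (171*R)*B + (-4 + 2*1**2) = 171*B*R + (-4 + 2*1) = 171*B*R + (-4 + 2) = 171*B*R - 2 = -2 + 171*B*R)
-5119 - o(a(-9, 8), N(-2)) = -5119 - (-2 + 171*(-2*(-2)**2)*(-1*(-9))) = -5119 - (-2 + 171*(-2*4)*9) = -5119 - (-2 + 171*(-8)*9) = -5119 - (-2 - 12312) = -5119 - 1*(-12314) = -5119 + 12314 = 7195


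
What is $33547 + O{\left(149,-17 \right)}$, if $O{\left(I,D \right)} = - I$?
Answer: $33398$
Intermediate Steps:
$33547 + O{\left(149,-17 \right)} = 33547 - 149 = 33398$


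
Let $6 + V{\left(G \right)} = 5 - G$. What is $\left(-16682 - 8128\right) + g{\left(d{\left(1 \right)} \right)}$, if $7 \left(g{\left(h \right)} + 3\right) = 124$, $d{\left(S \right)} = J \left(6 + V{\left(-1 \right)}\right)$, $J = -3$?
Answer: $- \frac{173567}{7} \approx -24795.0$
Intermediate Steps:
$V{\left(G \right)} = -1 - G$ ($V{\left(G \right)} = -6 - \left(-5 + G\right) = -1 - G$)
$d{\left(S \right)} = -18$ ($d{\left(S \right)} = - 3 \left(6 - 0\right) = - 3 \left(6 + \left(-1 + 1\right)\right) = - 3 \left(6 + 0\right) = \left(-3\right) 6 = -18$)
$g{\left(h \right)} = \frac{103}{7}$ ($g{\left(h \right)} = -3 + \frac{1}{7} \cdot 124 = -3 + \frac{124}{7} = \frac{103}{7}$)
$\left(-16682 - 8128\right) + g{\left(d{\left(1 \right)} \right)} = \left(-16682 - 8128\right) + \frac{103}{7} = -24810 + \frac{103}{7} = - \frac{173567}{7}$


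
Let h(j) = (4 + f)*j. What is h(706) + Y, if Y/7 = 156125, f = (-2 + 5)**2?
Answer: 1102053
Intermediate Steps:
f = 9 (f = 3**2 = 9)
h(j) = 13*j (h(j) = (4 + 9)*j = 13*j)
Y = 1092875 (Y = 7*156125 = 1092875)
h(706) + Y = 13*706 + 1092875 = 9178 + 1092875 = 1102053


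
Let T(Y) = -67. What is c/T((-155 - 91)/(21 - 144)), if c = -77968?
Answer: 77968/67 ≈ 1163.7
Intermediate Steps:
c/T((-155 - 91)/(21 - 144)) = -77968/(-67) = -77968*(-1/67) = 77968/67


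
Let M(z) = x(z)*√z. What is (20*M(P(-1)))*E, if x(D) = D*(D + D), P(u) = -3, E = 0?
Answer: 0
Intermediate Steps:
x(D) = 2*D² (x(D) = D*(2*D) = 2*D²)
M(z) = 2*z^(5/2) (M(z) = (2*z²)*√z = 2*z^(5/2))
(20*M(P(-1)))*E = (20*(2*(-3)^(5/2)))*0 = (20*(2*(9*I*√3)))*0 = (20*(18*I*√3))*0 = (360*I*√3)*0 = 0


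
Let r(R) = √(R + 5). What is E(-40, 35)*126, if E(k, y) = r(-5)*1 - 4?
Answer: -504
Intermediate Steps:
r(R) = √(5 + R)
E(k, y) = -4 (E(k, y) = √(5 - 5)*1 - 4 = √0*1 - 4 = 0*1 - 4 = 0 - 4 = -4)
E(-40, 35)*126 = -4*126 = -504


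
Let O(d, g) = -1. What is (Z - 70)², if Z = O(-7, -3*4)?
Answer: 5041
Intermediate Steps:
Z = -1
(Z - 70)² = (-1 - 70)² = (-71)² = 5041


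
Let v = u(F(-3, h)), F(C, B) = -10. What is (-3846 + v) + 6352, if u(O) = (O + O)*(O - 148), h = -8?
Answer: 5666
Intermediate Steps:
u(O) = 2*O*(-148 + O) (u(O) = (2*O)*(-148 + O) = 2*O*(-148 + O))
v = 3160 (v = 2*(-10)*(-148 - 10) = 2*(-10)*(-158) = 3160)
(-3846 + v) + 6352 = (-3846 + 3160) + 6352 = -686 + 6352 = 5666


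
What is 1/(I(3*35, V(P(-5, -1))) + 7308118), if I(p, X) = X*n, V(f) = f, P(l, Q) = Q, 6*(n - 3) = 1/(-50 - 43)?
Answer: 558/4077928171 ≈ 1.3683e-7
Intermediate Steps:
n = 1673/558 (n = 3 + 1/(6*(-50 - 43)) = 3 + (1/6)/(-93) = 3 + (1/6)*(-1/93) = 3 - 1/558 = 1673/558 ≈ 2.9982)
I(p, X) = 1673*X/558 (I(p, X) = X*(1673/558) = 1673*X/558)
1/(I(3*35, V(P(-5, -1))) + 7308118) = 1/((1673/558)*(-1) + 7308118) = 1/(-1673/558 + 7308118) = 1/(4077928171/558) = 558/4077928171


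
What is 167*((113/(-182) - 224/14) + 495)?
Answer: 14539855/182 ≈ 79889.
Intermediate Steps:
167*((113/(-182) - 224/14) + 495) = 167*((113*(-1/182) - 224*1/14) + 495) = 167*((-113/182 - 16) + 495) = 167*(-3025/182 + 495) = 167*(87065/182) = 14539855/182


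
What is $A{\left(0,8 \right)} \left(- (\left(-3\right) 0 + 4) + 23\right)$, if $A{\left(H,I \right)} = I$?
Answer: $152$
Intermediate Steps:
$A{\left(0,8 \right)} \left(- (\left(-3\right) 0 + 4) + 23\right) = 8 \left(- (\left(-3\right) 0 + 4) + 23\right) = 8 \left(- (0 + 4) + 23\right) = 8 \left(\left(-1\right) 4 + 23\right) = 8 \left(-4 + 23\right) = 8 \cdot 19 = 152$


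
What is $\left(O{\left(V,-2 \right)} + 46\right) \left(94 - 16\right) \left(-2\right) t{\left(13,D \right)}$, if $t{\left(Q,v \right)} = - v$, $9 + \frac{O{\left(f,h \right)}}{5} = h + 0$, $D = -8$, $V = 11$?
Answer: $11232$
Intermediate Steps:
$O{\left(f,h \right)} = -45 + 5 h$ ($O{\left(f,h \right)} = -45 + 5 \left(h + 0\right) = -45 + 5 h$)
$\left(O{\left(V,-2 \right)} + 46\right) \left(94 - 16\right) \left(-2\right) t{\left(13,D \right)} = \left(\left(-45 + 5 \left(-2\right)\right) + 46\right) \left(94 - 16\right) \left(-2\right) \left(\left(-1\right) \left(-8\right)\right) = \left(\left(-45 - 10\right) + 46\right) 78 \left(-2\right) 8 = \left(-55 + 46\right) 78 \left(-2\right) 8 = \left(-9\right) 78 \left(-2\right) 8 = \left(-702\right) \left(-2\right) 8 = 1404 \cdot 8 = 11232$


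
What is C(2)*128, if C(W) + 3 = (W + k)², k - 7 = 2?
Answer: 15104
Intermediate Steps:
k = 9 (k = 7 + 2 = 9)
C(W) = -3 + (9 + W)² (C(W) = -3 + (W + 9)² = -3 + (9 + W)²)
C(2)*128 = (-3 + (9 + 2)²)*128 = (-3 + 11²)*128 = (-3 + 121)*128 = 118*128 = 15104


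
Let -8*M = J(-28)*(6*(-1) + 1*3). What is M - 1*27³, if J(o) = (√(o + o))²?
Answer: -19704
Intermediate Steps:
J(o) = 2*o (J(o) = (√(2*o))² = (√2*√o)² = 2*o)
M = -21 (M = -2*(-28)*(6*(-1) + 1*3)/8 = -(-7)*(-6 + 3) = -(-7)*(-3) = -⅛*168 = -21)
M - 1*27³ = -21 - 1*27³ = -21 - 1*19683 = -21 - 19683 = -19704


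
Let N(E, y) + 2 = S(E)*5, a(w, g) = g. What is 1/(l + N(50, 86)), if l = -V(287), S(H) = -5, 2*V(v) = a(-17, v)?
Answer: -2/341 ≈ -0.0058651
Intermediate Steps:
V(v) = v/2
N(E, y) = -27 (N(E, y) = -2 - 5*5 = -2 - 25 = -27)
l = -287/2 ≈ -143.50
1/(l + N(50, 86)) = 1/(-287/2 - 27) = 1/(-341/2) = -2/341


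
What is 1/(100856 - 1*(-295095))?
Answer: 1/395951 ≈ 2.5256e-6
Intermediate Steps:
1/(100856 - 1*(-295095)) = 1/(100856 + 295095) = 1/395951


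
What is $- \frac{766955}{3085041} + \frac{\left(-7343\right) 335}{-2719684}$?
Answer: $\frac{323707796405}{493549214532} \approx 0.65588$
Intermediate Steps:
$- \frac{766955}{3085041} + \frac{\left(-7343\right) 335}{-2719684} = \left(-766955\right) \frac{1}{3085041} - - \frac{2459905}{2719684} = - \frac{45115}{181473} + \frac{2459905}{2719684} = \frac{323707796405}{493549214532}$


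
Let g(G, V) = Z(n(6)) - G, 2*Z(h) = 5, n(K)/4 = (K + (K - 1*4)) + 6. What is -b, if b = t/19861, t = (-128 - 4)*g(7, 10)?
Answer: -594/19861 ≈ -0.029908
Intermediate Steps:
n(K) = 8 + 8*K (n(K) = 4*((K + (K - 1*4)) + 6) = 4*((K + (K - 4)) + 6) = 4*((K + (-4 + K)) + 6) = 4*((-4 + 2*K) + 6) = 4*(2 + 2*K) = 8 + 8*K)
Z(h) = 5/2 (Z(h) = (½)*5 = 5/2)
g(G, V) = 5/2 - G
t = 594 (t = (-128 - 4)*(5/2 - 1*7) = -132*(5/2 - 7) = -132*(-9/2) = 594)
b = 594/19861 ≈ 0.029908
-b = -1*594/19861 = -594/19861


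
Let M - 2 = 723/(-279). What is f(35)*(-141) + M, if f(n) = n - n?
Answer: -55/93 ≈ -0.59140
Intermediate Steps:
M = -55/93 (M = 2 + 723/(-279) = 2 + 723*(-1/279) = 2 - 241/93 = -55/93 ≈ -0.59140)
f(n) = 0
f(35)*(-141) + M = 0*(-141) - 55/93 = 0 - 55/93 = -55/93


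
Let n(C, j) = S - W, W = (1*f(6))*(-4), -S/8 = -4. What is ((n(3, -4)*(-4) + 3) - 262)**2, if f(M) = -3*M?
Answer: 9801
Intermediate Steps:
S = 32 (S = -8*(-4) = 32)
W = 72 (W = (1*(-3*6))*(-4) = (1*(-18))*(-4) = -18*(-4) = 72)
n(C, j) = -40 (n(C, j) = 32 - 1*72 = 32 - 72 = -40)
((n(3, -4)*(-4) + 3) - 262)**2 = ((-40*(-4) + 3) - 262)**2 = ((160 + 3) - 262)**2 = (163 - 262)**2 = (-99)**2 = 9801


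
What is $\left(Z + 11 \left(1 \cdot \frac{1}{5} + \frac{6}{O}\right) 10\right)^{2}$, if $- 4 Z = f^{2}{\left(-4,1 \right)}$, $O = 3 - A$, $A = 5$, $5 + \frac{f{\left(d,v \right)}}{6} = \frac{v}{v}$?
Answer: $204304$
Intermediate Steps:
$f{\left(d,v \right)} = -24$ ($f{\left(d,v \right)} = -30 + 6 \frac{v}{v} = -30 + 6 \cdot 1 = -30 + 6 = -24$)
$O = -2$ ($O = 3 - 5 = -2$)
$Z = -144$ ($Z = - \frac{\left(-24\right)^{2}}{4} = \left(- \frac{1}{4}\right) 576 = -144$)
$\left(Z + 11 \left(1 \cdot \frac{1}{5} + \frac{6}{O}\right) 10\right)^{2} = \left(-144 + 11 \left(1 \cdot \frac{1}{5} + \frac{6}{-2}\right) 10\right)^{2} = \left(-144 + 11 \left(1 \cdot \frac{1}{5} + 6 \left(- \frac{1}{2}\right)\right) 10\right)^{2} = \left(-144 + 11 \left(\frac{1}{5} - 3\right) 10\right)^{2} = \left(-144 + 11 \left(- \frac{14}{5}\right) 10\right)^{2} = \left(-144 - 308\right)^{2} = \left(-452\right)^{2} = 204304$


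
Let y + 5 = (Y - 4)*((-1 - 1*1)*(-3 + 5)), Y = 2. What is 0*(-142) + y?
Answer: 3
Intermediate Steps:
y = 3 (y = -5 + (2 - 4)*((-1 - 1*1)*(-3 + 5)) = -5 - 2*(-1 - 1)*2 = -5 - (-4)*2 = -5 - 2*(-4) = -5 + 8 = 3)
0*(-142) + y = 0*(-142) + 3 = 0 + 3 = 3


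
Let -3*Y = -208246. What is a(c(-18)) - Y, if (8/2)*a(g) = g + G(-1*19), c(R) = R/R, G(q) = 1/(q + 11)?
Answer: -6663851/96 ≈ -69415.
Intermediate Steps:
Y = 208246/3 (Y = -1/3*(-208246) = 208246/3 ≈ 69415.)
G(q) = 1/(11 + q)
c(R) = 1
a(g) = -1/32 + g/4 (a(g) = (g + 1/(11 - 1*19))/4 = (g + 1/(11 - 19))/4 = (g + 1/(-8))/4 = (g - 1/8)/4 = (-1/8 + g)/4 = -1/32 + g/4)
a(c(-18)) - Y = (-1/32 + (1/4)*1) - 1*208246/3 = (-1/32 + 1/4) - 208246/3 = 7/32 - 208246/3 = -6663851/96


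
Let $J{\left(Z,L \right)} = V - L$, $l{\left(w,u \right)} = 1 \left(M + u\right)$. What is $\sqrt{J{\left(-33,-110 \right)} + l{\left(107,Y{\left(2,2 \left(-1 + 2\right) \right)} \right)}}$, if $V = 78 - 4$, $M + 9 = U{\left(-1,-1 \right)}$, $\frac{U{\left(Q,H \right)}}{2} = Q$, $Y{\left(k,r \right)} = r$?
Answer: $5 \sqrt{7} \approx 13.229$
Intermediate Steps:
$U{\left(Q,H \right)} = 2 Q$
$M = -11$ ($M = -9 + 2 \left(-1\right) = -9 - 2 = -11$)
$V = 74$
$l{\left(w,u \right)} = -11 + u$ ($l{\left(w,u \right)} = 1 \left(-11 + u\right) = -11 + u$)
$J{\left(Z,L \right)} = 74 - L$
$\sqrt{J{\left(-33,-110 \right)} + l{\left(107,Y{\left(2,2 \left(-1 + 2\right) \right)} \right)}} = \sqrt{\left(74 - -110\right) - \left(11 - 2 \left(-1 + 2\right)\right)} = \sqrt{\left(74 + 110\right) + \left(-11 + 2 \cdot 1\right)} = \sqrt{184 + \left(-11 + 2\right)} = \sqrt{184 - 9} = \sqrt{175} = 5 \sqrt{7}$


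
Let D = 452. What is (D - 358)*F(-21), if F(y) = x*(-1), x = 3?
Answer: -282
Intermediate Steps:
F(y) = -3 (F(y) = 3*(-1) = -3)
(D - 358)*F(-21) = (452 - 358)*(-3) = 94*(-3) = -282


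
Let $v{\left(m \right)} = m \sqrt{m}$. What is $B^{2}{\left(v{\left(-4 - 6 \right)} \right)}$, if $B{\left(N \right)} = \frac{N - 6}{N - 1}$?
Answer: $\frac{4 \left(30 \sqrt{10} + 241 i\right)}{20 \sqrt{10} + 999 i} \approx 0.98506 - 0.31749 i$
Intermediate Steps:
$v{\left(m \right)} = m^{\frac{3}{2}}$
$B{\left(N \right)} = \frac{-6 + N}{-1 + N}$
$B^{2}{\left(v{\left(-4 - 6 \right)} \right)} = \left(\frac{-6 + \left(-4 - 6\right)^{\frac{3}{2}}}{-1 + \left(-4 - 6\right)^{\frac{3}{2}}}\right)^{2} = \left(\frac{-6 + \left(-10\right)^{\frac{3}{2}}}{-1 + \left(-10\right)^{\frac{3}{2}}}\right)^{2} = \left(\frac{-6 - 10 i \sqrt{10}}{-1 - 10 i \sqrt{10}}\right)^{2} = \frac{\left(-6 - 10 i \sqrt{10}\right)^{2}}{\left(-1 - 10 i \sqrt{10}\right)^{2}}$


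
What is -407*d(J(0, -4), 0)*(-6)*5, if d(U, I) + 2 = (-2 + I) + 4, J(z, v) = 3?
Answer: 0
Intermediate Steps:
d(U, I) = I (d(U, I) = -2 + ((-2 + I) + 4) = -2 + (2 + I) = I)
-407*d(J(0, -4), 0)*(-6)*5 = -407*0*(-6)*5 = -0*5 = -407*0 = 0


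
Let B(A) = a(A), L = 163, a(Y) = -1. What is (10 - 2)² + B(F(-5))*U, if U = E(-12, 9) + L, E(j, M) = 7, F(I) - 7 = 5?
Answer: -106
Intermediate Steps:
F(I) = 12 (F(I) = 7 + 5 = 12)
B(A) = -1
U = 170 (U = 7 + 163 = 170)
(10 - 2)² + B(F(-5))*U = (10 - 2)² - 1*170 = 8² - 170 = 64 - 170 = -106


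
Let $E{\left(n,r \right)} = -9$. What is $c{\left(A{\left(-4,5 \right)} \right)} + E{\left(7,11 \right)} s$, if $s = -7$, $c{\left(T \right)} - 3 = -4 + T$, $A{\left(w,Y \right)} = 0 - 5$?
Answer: $57$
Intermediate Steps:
$A{\left(w,Y \right)} = -5$ ($A{\left(w,Y \right)} = 0 - 5 = -5$)
$c{\left(T \right)} = -1 + T$ ($c{\left(T \right)} = 3 + \left(-4 + T\right) = -1 + T$)
$c{\left(A{\left(-4,5 \right)} \right)} + E{\left(7,11 \right)} s = \left(-1 - 5\right) - -63 = -6 + 63 = 57$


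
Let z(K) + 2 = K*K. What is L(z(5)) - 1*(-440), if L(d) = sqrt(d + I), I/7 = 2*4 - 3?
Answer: 440 + sqrt(58) ≈ 447.62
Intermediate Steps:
I = 35 (I = 7*(2*4 - 3) = 7*(8 - 3) = 7*5 = 35)
z(K) = -2 + K**2 (z(K) = -2 + K*K = -2 + K**2)
L(d) = sqrt(35 + d) (L(d) = sqrt(d + 35) = sqrt(35 + d))
L(z(5)) - 1*(-440) = sqrt(35 + (-2 + 5**2)) - 1*(-440) = sqrt(35 + (-2 + 25)) + 440 = sqrt(35 + 23) + 440 = sqrt(58) + 440 = 440 + sqrt(58)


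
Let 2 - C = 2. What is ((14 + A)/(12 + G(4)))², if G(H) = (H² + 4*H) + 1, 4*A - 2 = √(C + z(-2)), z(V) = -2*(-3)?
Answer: (58 + √6)²/32400 ≈ 0.11278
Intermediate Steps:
z(V) = 6
C = 0 (C = 2 - 1*2 = 2 - 2 = 0)
A = ½ + √6/4 (A = ½ + √(0 + 6)/4 = ½ + √6/4 ≈ 1.1124)
G(H) = 1 + H² + 4*H
((14 + A)/(12 + G(4)))² = ((14 + (½ + √6/4))/(12 + (1 + 4² + 4*4)))² = ((29/2 + √6/4)/(12 + (1 + 16 + 16)))² = ((29/2 + √6/4)/(12 + 33))² = ((29/2 + √6/4)/45)² = ((29/2 + √6/4)*(1/45))² = (29/90 + √6/180)²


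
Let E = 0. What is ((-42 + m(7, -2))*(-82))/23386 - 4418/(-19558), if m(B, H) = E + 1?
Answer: 3842576/10395077 ≈ 0.36965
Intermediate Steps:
m(B, H) = 1 (m(B, H) = 0 + 1 = 1)
((-42 + m(7, -2))*(-82))/23386 - 4418/(-19558) = ((-42 + 1)*(-82))/23386 - 4418/(-19558) = -41*(-82)*(1/23386) - 4418*(-1/19558) = 3362*(1/23386) + 2209/9779 = 1681/11693 + 2209/9779 = 3842576/10395077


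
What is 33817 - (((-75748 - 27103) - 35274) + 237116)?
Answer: -65174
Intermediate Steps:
33817 - (((-75748 - 27103) - 35274) + 237116) = 33817 - ((-102851 - 35274) + 237116) = 33817 - (-138125 + 237116) = 33817 - 1*98991 = 33817 - 98991 = -65174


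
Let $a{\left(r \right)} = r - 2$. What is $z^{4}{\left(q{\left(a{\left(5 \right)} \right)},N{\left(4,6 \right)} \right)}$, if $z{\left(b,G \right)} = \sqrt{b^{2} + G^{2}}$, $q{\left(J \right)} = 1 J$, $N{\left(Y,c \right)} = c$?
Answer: $2025$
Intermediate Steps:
$a{\left(r \right)} = -2 + r$
$q{\left(J \right)} = J$
$z{\left(b,G \right)} = \sqrt{G^{2} + b^{2}}$
$z^{4}{\left(q{\left(a{\left(5 \right)} \right)},N{\left(4,6 \right)} \right)} = \left(\sqrt{6^{2} + \left(-2 + 5\right)^{2}}\right)^{4} = \left(\sqrt{36 + 3^{2}}\right)^{4} = \left(\sqrt{36 + 9}\right)^{4} = \left(\sqrt{45}\right)^{4} = \left(3 \sqrt{5}\right)^{4} = 2025$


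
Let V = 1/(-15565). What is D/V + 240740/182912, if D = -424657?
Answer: 302252303642425/45728 ≈ 6.6098e+9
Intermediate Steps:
V = -1/15565 ≈ -6.4247e-5
D/V + 240740/182912 = -424657/(-1/15565) + 240740/182912 = -424657*(-15565) + 240740*(1/182912) = 6609786205 + 60185/45728 = 302252303642425/45728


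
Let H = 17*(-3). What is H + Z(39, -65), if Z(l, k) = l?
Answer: -12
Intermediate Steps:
H = -51
H + Z(39, -65) = -51 + 39 = -12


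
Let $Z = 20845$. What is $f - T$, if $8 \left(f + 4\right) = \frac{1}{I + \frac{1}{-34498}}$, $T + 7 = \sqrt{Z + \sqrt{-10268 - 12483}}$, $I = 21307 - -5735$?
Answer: $\frac{11194756229}{3731579660} - \sqrt{20845 + i \sqrt{22751}} \approx -141.38 - 0.52236 i$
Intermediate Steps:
$I = 27042$ ($I = 21307 + 5735 = 27042$)
$T = -7 + \sqrt{20845 + i \sqrt{22751}}$ ($T = -7 + \sqrt{20845 + \sqrt{-10268 - 12483}} = -7 + \sqrt{20845 + \sqrt{-22751}} = -7 + \sqrt{20845 + i \sqrt{22751}} \approx 137.38 + 0.52236 i$)
$f = - \frac{14926301391}{3731579660}$ ($f = -4 + \frac{1}{8 \left(27042 + \frac{1}{-34498}\right)} = -4 + \frac{1}{8 \left(27042 - \frac{1}{34498}\right)} = -4 + \frac{1}{8 \cdot \frac{932894915}{34498}} = -4 + \frac{1}{8} \cdot \frac{34498}{932894915} = -4 + \frac{17249}{3731579660} = - \frac{14926301391}{3731579660} \approx -4.0$)
$f - T = - \frac{14926301391}{3731579660} - \left(-7 + \sqrt{20845 + i \sqrt{22751}}\right) = - \frac{14926301391}{3731579660} + \left(7 - \sqrt{20845 + i \sqrt{22751}}\right) = \frac{11194756229}{3731579660} - \sqrt{20845 + i \sqrt{22751}}$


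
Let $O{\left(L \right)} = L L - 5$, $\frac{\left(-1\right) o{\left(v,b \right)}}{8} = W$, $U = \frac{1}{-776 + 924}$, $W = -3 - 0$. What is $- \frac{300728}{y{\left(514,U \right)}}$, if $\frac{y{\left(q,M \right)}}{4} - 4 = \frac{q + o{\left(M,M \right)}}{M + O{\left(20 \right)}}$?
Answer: $- \frac{2197607451}{156734} \approx -14021.0$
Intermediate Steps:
$W = -3$ ($W = -3 + 0 = -3$)
$U = \frac{1}{148} \approx 0.0067568$
$o{\left(v,b \right)} = 24$ ($o{\left(v,b \right)} = \left(-8\right) \left(-3\right) = 24$)
$O{\left(L \right)} = -5 + L^{2}$ ($O{\left(L \right)} = L^{2} - 5 = -5 + L^{2}$)
$y{\left(q,M \right)} = 16 + \frac{4 \left(24 + q\right)}{395 + M}$ ($y{\left(q,M \right)} = 16 + 4 \frac{q + 24}{M - \left(5 - 20^{2}\right)} = 16 + 4 \frac{24 + q}{M + \left(-5 + 400\right)} = 16 + 4 \frac{24 + q}{M + 395} = 16 + 4 \frac{24 + q}{395 + M} = 16 + \frac{4 \left(24 + q\right)}{395 + M}$)
$- \frac{300728}{y{\left(514,U \right)}} = - \frac{300728}{4 \frac{1}{395 + \frac{1}{148}} \left(1604 + 514 + 4 \cdot \frac{1}{148}\right)} = - \frac{300728}{4 \frac{1}{\frac{58461}{148}} \left(1604 + 514 + \frac{1}{37}\right)} = - \frac{300728}{4 \cdot \frac{148}{58461} \cdot \frac{78367}{37}} = - \frac{300728}{\frac{1253872}{58461}} = \left(-300728\right) \frac{58461}{1253872} = - \frac{2197607451}{156734}$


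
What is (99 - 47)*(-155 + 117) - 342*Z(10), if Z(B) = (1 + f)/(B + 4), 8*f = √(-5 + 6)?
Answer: -112195/56 ≈ -2003.5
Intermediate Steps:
f = ⅛ (f = √(-5 + 6)/8 = √1/8 = (⅛)*1 = ⅛ ≈ 0.12500)
Z(B) = 9/(8*(4 + B)) (Z(B) = (1 + ⅛)/(B + 4) = 9/(8*(4 + B)))
(99 - 47)*(-155 + 117) - 342*Z(10) = (99 - 47)*(-155 + 117) - 1539/(4*(4 + 10)) = 52*(-38) - 1539/(4*14) = -1976 - 1539/(4*14) = -1976 - 342*9/112 = -1976 - 1539/56 = -112195/56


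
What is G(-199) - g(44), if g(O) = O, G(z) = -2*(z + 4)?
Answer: 346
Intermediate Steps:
G(z) = -8 - 2*z (G(z) = -2*(4 + z) = -8 - 2*z)
G(-199) - g(44) = (-8 - 2*(-199)) - 1*44 = (-8 + 398) - 44 = 390 - 44 = 346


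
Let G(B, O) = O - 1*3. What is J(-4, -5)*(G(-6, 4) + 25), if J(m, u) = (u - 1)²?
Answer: 936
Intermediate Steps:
J(m, u) = (-1 + u)²
G(B, O) = -3 + O (G(B, O) = O - 3 = -3 + O)
J(-4, -5)*(G(-6, 4) + 25) = (-1 - 5)²*((-3 + 4) + 25) = (-6)²*(1 + 25) = 36*26 = 936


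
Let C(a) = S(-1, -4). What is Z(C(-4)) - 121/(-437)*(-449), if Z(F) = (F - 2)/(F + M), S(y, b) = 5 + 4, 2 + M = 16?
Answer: -54196/437 ≈ -124.02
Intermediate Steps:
M = 14 (M = -2 + 16 = 14)
S(y, b) = 9
C(a) = 9
Z(F) = (-2 + F)/(14 + F) (Z(F) = (F - 2)/(F + 14) = (-2 + F)/(14 + F))
Z(C(-4)) - 121/(-437)*(-449) = (-2 + 9)/(14 + 9) - 121/(-437)*(-449) = 7/23 - 121*(-1/437)*(-449) = (1/23)*7 + (121/437)*(-449) = 7/23 - 54329/437 = -54196/437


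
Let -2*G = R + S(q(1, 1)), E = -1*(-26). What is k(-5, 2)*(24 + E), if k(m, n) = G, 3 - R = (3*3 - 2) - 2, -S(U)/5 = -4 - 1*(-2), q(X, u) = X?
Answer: -200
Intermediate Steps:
E = 26
S(U) = 10 (S(U) = -5*(-4 - 1*(-2)) = -5*(-4 + 2) = -5*(-2) = 10)
R = -2 (R = 3 - ((3*3 - 2) - 2) = 3 - ((9 - 2) - 2) = 3 - (7 - 2) = 3 - 1*5 = 3 - 5 = -2)
G = -4 (G = -(-2 + 10)/2 = -1/2*8 = -4)
k(m, n) = -4
k(-5, 2)*(24 + E) = -4*(24 + 26) = -4*50 = -200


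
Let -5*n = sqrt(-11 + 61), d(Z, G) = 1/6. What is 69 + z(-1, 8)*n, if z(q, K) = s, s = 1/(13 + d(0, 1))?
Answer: 69 - 6*sqrt(2)/79 ≈ 68.893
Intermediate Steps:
d(Z, G) = 1/6
n = -sqrt(2) (n = -sqrt(-11 + 61)/5 = -sqrt(2) ≈ -1.4142)
s = 6/79 (s = 1/(13 + 1/6) = 1/(79/6) = 6/79 ≈ 0.075949)
z(q, K) = 6/79
69 + z(-1, 8)*n = 69 + 6*(-sqrt(2))/79 = 69 - 6*sqrt(2)/79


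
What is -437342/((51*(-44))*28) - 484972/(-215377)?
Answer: 3666622607/398016696 ≈ 9.2122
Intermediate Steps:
-437342/((51*(-44))*28) - 484972/(-215377) = -437342/((-2244*28)) - 484972*(-1/215377) = -437342/(-62832) + 484972/215377 = -437342*(-1/62832) + 484972/215377 = 12863/1848 + 484972/215377 = 3666622607/398016696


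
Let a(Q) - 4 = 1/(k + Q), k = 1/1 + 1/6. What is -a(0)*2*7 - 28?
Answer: -96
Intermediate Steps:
k = 7/6 (k = 1*1 + 1*(⅙) = 1 + ⅙ = 7/6 ≈ 1.1667)
a(Q) = 4 + 1/(7/6 + Q)
-a(0)*2*7 - 28 = -2*(17 + 12*0)/(7 + 6*0)*2*7 - 28 = -2*(17 + 0)/(7 + 0)*2*7 - 28 = -2*17/7*2*7 - 28 = -2*(⅐)*17*2*7 - 28 = -34*2/7*7 - 28 = -1*68/7*7 - 28 = -68/7*7 - 28 = -68 - 28 = -96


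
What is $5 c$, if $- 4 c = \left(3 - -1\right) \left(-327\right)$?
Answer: $1635$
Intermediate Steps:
$c = 327$ ($c = - \frac{\left(3 - -1\right) \left(-327\right)}{4} = - \frac{\left(3 + 1\right) \left(-327\right)}{4} = - \frac{4 \left(-327\right)}{4} = \left(- \frac{1}{4}\right) \left(-1308\right) = 327$)
$5 c = 5 \cdot 327 = 1635$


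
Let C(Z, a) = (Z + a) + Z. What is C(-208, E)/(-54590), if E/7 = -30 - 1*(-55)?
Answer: 241/54590 ≈ 0.0044147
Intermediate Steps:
E = 175 (E = 7*(-30 - 1*(-55)) = 7*(-30 + 55) = 7*25 = 175)
C(Z, a) = a + 2*Z
C(-208, E)/(-54590) = (175 + 2*(-208))/(-54590) = (175 - 416)*(-1/54590) = -241*(-1/54590) = 241/54590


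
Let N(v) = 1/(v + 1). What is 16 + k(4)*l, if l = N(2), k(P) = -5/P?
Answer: 187/12 ≈ 15.583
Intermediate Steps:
N(v) = 1/(1 + v)
l = 1/3 (l = 1/(1 + 2) = 1/3 ≈ 0.33333)
16 + k(4)*l = 16 - 5/4*(1/3) = 16 - 5*1/4*(1/3) = 16 - 5/4*1/3 = 16 - 5/12 = 187/12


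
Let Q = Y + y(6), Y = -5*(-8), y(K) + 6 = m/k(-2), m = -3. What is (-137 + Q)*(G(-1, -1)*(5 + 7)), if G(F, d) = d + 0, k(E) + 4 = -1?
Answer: 6144/5 ≈ 1228.8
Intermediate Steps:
k(E) = -5 (k(E) = -4 - 1 = -5)
y(K) = -27/5 (y(K) = -6 - 3/(-5) = -6 - 3*(-1/5) = -6 + 3/5 = -27/5)
Y = 40
G(F, d) = d
Q = 173/5 (Q = 40 - 27/5 = 173/5 ≈ 34.600)
(-137 + Q)*(G(-1, -1)*(5 + 7)) = (-137 + 173/5)*(-(5 + 7)) = -(-512)*12/5 = -512/5*(-12) = 6144/5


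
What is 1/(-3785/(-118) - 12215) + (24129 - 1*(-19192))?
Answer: 62277619667/1437585 ≈ 43321.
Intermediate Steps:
1/(-3785/(-118) - 12215) + (24129 - 1*(-19192)) = 1/(-3785*(-1/118) - 12215) + (24129 + 19192) = 1/(3785/118 - 12215) + 43321 = 1/(-1437585/118) + 43321 = -118/1437585 + 43321 = 62277619667/1437585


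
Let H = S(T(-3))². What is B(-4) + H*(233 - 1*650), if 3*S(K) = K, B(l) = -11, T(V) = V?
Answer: -428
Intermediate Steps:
S(K) = K/3
H = 1 (H = ((⅓)*(-3))² = (-1)² = 1)
B(-4) + H*(233 - 1*650) = -11 + 1*(233 - 1*650) = -11 + 1*(233 - 650) = -11 + 1*(-417) = -11 - 417 = -428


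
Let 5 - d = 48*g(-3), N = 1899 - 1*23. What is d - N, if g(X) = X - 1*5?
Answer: -1487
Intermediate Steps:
g(X) = -5 + X (g(X) = X - 5 = -5 + X)
N = 1876 (N = 1899 - 23 = 1876)
d = 389 (d = 5 - 48*(-5 - 3) = 5 - 48*(-8) = 5 - 1*(-384) = 5 + 384 = 389)
d - N = 389 - 1*1876 = 389 - 1876 = -1487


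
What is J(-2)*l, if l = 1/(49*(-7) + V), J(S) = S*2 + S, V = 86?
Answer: 6/257 ≈ 0.023346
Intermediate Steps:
J(S) = 3*S (J(S) = 2*S + S = 3*S)
l = -1/257 (l = 1/(49*(-7) + 86) = 1/(-343 + 86) = 1/(-257) = -1/257 ≈ -0.0038911)
J(-2)*l = (3*(-2))*(-1/257) = -6*(-1/257) = 6/257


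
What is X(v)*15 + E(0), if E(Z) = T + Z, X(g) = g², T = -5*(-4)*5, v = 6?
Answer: 640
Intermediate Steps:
T = 100 (T = 20*5 = 100)
E(Z) = 100 + Z
X(v)*15 + E(0) = 6²*15 + (100 + 0) = 36*15 + 100 = 540 + 100 = 640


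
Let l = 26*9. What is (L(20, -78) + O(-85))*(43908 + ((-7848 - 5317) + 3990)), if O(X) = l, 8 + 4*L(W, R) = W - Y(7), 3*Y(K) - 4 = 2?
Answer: 16428709/2 ≈ 8.2144e+6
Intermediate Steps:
Y(K) = 2 (Y(K) = 4/3 + (1/3)*2 = 4/3 + 2/3 = 2)
L(W, R) = -5/2 + W/4 (L(W, R) = -2 + (W - 1*2)/4 = -2 + (W - 2)/4 = -2 + (-2 + W)/4 = -2 + (-1/2 + W/4) = -5/2 + W/4)
l = 234
O(X) = 234
(L(20, -78) + O(-85))*(43908 + ((-7848 - 5317) + 3990)) = ((-5/2 + (1/4)*20) + 234)*(43908 + ((-7848 - 5317) + 3990)) = ((-5/2 + 5) + 234)*(43908 + (-13165 + 3990)) = (5/2 + 234)*(43908 - 9175) = (473/2)*34733 = 16428709/2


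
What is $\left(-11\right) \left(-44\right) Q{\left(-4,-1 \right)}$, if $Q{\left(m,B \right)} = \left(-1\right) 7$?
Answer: $-3388$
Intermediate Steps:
$Q{\left(m,B \right)} = -7$
$\left(-11\right) \left(-44\right) Q{\left(-4,-1 \right)} = \left(-11\right) \left(-44\right) \left(-7\right) = 484 \left(-7\right) = -3388$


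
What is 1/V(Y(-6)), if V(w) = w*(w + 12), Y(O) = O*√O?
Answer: -1/360 + I*√6/1080 ≈ -0.0027778 + 0.002268*I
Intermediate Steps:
Y(O) = O^(3/2)
V(w) = w*(12 + w)
1/V(Y(-6)) = 1/((-6)^(3/2)*(12 + (-6)^(3/2))) = 1/((-6*I*√6)*(12 - 6*I*√6)) = 1/(-6*I*√6*(12 - 6*I*√6)) = I*√6/(36*(12 - 6*I*√6))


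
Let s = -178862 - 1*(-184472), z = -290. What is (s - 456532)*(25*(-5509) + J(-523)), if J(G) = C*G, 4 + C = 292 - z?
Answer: 198414247518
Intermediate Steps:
C = 578 (C = -4 + (292 - 1*(-290)) = -4 + (292 + 290) = -4 + 582 = 578)
s = 5610 (s = -178862 + 184472 = 5610)
J(G) = 578*G
(s - 456532)*(25*(-5509) + J(-523)) = (5610 - 456532)*(25*(-5509) + 578*(-523)) = -450922*(-137725 - 302294) = -450922*(-440019) = 198414247518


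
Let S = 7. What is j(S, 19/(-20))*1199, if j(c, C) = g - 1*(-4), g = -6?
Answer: -2398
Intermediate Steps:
j(c, C) = -2 (j(c, C) = -6 - 1*(-4) = -6 + 4 = -2)
j(S, 19/(-20))*1199 = -2*1199 = -2398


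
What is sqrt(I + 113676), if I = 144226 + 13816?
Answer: sqrt(271718) ≈ 521.27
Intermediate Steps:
I = 158042
sqrt(I + 113676) = sqrt(158042 + 113676) = sqrt(271718)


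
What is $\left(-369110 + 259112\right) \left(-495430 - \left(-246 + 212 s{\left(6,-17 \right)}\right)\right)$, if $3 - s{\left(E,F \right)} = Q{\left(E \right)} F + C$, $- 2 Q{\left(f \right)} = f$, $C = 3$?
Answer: $53279951256$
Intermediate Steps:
$Q{\left(f \right)} = - \frac{f}{2}$
$s{\left(E,F \right)} = \frac{E F}{2}$ ($s{\left(E,F \right)} = 3 - \left(- \frac{E}{2} F + 3\right) = 3 - \left(- \frac{E F}{2} + 3\right) = 3 - \left(3 - \frac{E F}{2}\right) = 3 + \left(-3 + \frac{E F}{2}\right) = \frac{E F}{2}$)
$\left(-369110 + 259112\right) \left(-495430 - \left(-246 + 212 s{\left(6,-17 \right)}\right)\right) = \left(-369110 + 259112\right) \left(-495430 - \left(-246 + 212 \cdot \frac{1}{2} \cdot 6 \left(-17\right)\right)\right) = - 109998 \left(-495430 + \left(\left(-212\right) \left(-51\right) + 246\right)\right) = - 109998 \left(-495430 + \left(10812 + 246\right)\right) = - 109998 \left(-495430 + 11058\right) = \left(-109998\right) \left(-484372\right) = 53279951256$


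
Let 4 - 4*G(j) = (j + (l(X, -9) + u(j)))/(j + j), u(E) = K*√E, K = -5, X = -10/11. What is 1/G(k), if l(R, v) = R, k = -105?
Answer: 298452/262093 + 10164*I*√105/1310465 ≈ 1.1387 + 0.079476*I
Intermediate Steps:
X = -10/11 (X = -10*1/11 = -10/11 ≈ -0.90909)
u(E) = -5*√E
G(j) = 1 - (-10/11 + j - 5*√j)/(8*j) (G(j) = 1 - (j + (-10/11 - 5*√j))/(4*(j + j)) = 1 - (-10/11 + j - 5*√j)/(4*(2*j)) = 1 - (-10/11 + j - 5*√j)*1/(2*j)/4 = 1 - (-10/11 + j - 5*√j)/(8*j))
1/G(k) = 1/((1/88)*(10 + 55*√(-105) + 77*(-105))/(-105)) = 1/((1/88)*(-1/105)*(10 + 55*(I*√105) - 8085)) = 1/((1/88)*(-1/105)*(10 + 55*I*√105 - 8085)) = 1/((1/88)*(-1/105)*(-8075 + 55*I*√105)) = 1/(1615/1848 - I*√105/168)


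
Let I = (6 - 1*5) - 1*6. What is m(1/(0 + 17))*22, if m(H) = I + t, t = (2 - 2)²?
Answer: -110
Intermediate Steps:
I = -5 (I = (6 - 5) - 6 = 1 - 6 = -5)
t = 0 (t = 0² = 0)
m(H) = -5 (m(H) = -5 + 0 = -5)
m(1/(0 + 17))*22 = -5*22 = -110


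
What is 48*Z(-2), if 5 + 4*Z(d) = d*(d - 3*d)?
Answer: -156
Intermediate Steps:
Z(d) = -5/4 - d**2/2 (Z(d) = -5/4 + (d*(d - 3*d))/4 = -5/4 + (d*(-2*d))/4 = -5/4 + (-2*d**2)/4 = -5/4 - d**2/2)
48*Z(-2) = 48*(-5/4 - 1/2*(-2)**2) = 48*(-5/4 - 1/2*4) = 48*(-5/4 - 2) = 48*(-13/4) = -156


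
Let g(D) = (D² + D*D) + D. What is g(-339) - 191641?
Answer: 37862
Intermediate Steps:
g(D) = D + 2*D² (g(D) = (D² + D²) + D = 2*D² + D = D + 2*D²)
g(-339) - 191641 = -339*(1 + 2*(-339)) - 191641 = -339*(1 - 678) - 191641 = -339*(-677) - 191641 = 229503 - 191641 = 37862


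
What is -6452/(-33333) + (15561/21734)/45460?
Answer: 6375273028093/32933925324120 ≈ 0.19358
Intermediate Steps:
-6452/(-33333) + (15561/21734)/45460 = -6452*(-1/33333) + (15561*(1/21734))*(1/45460) = 6452/33333 + (15561/21734)*(1/45460) = 6452/33333 + 15561/988027640 = 6375273028093/32933925324120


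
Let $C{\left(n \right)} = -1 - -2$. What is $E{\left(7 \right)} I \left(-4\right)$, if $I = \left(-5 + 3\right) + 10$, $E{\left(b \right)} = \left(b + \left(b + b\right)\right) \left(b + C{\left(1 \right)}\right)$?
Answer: $-5376$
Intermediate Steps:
$C{\left(n \right)} = 1$ ($C{\left(n \right)} = -1 + 2 = 1$)
$E{\left(b \right)} = 3 b \left(1 + b\right)$ ($E{\left(b \right)} = \left(b + \left(b + b\right)\right) \left(b + 1\right) = \left(b + 2 b\right) \left(1 + b\right) = 3 b \left(1 + b\right)$)
$I = 8$ ($I = -2 + 10 = 8$)
$E{\left(7 \right)} I \left(-4\right) = 3 \cdot 7 \left(1 + 7\right) 8 \left(-4\right) = 3 \cdot 7 \cdot 8 \cdot 8 \left(-4\right) = 168 \cdot 8 \left(-4\right) = 1344 \left(-4\right) = -5376$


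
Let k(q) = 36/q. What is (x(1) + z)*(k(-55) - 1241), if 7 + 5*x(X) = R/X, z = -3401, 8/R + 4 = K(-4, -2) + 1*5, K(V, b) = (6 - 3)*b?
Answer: 5809378788/1375 ≈ 4.2250e+6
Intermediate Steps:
K(V, b) = 3*b
R = -8/5 (R = 8/(-4 + (3*(-2) + 1*5)) = 8/(-4 + (-6 + 5)) = 8/(-4 - 1) = 8/(-5) = 8*(-⅕) = -8/5 ≈ -1.6000)
x(X) = -7/5 - 8/(25*X) (x(X) = -7/5 + (-8/(5*X))/5 = -7/5 - 8/(25*X))
(x(1) + z)*(k(-55) - 1241) = ((1/25)*(-8 - 35*1)/1 - 3401)*(36/(-55) - 1241) = ((1/25)*1*(-8 - 35) - 3401)*(36*(-1/55) - 1241) = ((1/25)*1*(-43) - 3401)*(-36/55 - 1241) = (-43/25 - 3401)*(-68291/55) = -85068/25*(-68291/55) = 5809378788/1375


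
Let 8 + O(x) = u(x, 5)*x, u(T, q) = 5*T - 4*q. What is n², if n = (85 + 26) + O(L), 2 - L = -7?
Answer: 107584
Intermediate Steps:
L = 9 (L = 2 - 1*(-7) = 2 + 7 = 9)
u(T, q) = -4*q + 5*T
O(x) = -8 + x*(-20 + 5*x) (O(x) = -8 + (-4*5 + 5*x)*x = -8 + (-20 + 5*x)*x = -8 + x*(-20 + 5*x))
n = 328 (n = (85 + 26) + (-8 + 5*9*(-4 + 9)) = 111 + (-8 + 5*9*5) = 111 + (-8 + 225) = 111 + 217 = 328)
n² = 328² = 107584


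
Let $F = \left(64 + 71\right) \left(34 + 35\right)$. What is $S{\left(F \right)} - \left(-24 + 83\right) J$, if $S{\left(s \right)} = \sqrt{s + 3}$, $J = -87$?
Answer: $5133 + \sqrt{9318} \approx 5229.5$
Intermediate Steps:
$F = 9315$ ($F = 135 \cdot 69 = 9315$)
$S{\left(s \right)} = \sqrt{3 + s}$
$S{\left(F \right)} - \left(-24 + 83\right) J = \sqrt{3 + 9315} - \left(-24 + 83\right) \left(-87\right) = \sqrt{9318} - 59 \left(-87\right) = \sqrt{9318} - -5133 = \sqrt{9318} + 5133 = 5133 + \sqrt{9318}$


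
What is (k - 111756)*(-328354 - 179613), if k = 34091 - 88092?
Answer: 84199086019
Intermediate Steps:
k = -54001
(k - 111756)*(-328354 - 179613) = (-54001 - 111756)*(-328354 - 179613) = -165757*(-507967) = 84199086019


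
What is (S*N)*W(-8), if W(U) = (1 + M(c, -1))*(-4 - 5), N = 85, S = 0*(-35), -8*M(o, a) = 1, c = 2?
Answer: 0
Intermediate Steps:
M(o, a) = -⅛ (M(o, a) = -⅛*1 = -⅛)
S = 0
W(U) = -63/8 (W(U) = (1 - ⅛)*(-4 - 5) = (7/8)*(-9) = -63/8)
(S*N)*W(-8) = (0*85)*(-63/8) = 0*(-63/8) = 0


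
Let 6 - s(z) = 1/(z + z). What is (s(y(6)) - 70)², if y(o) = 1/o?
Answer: 4489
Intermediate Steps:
s(z) = 6 - 1/(2*z) (s(z) = 6 - 1/(z + z) = 6 - 1/(2*z))
(s(y(6)) - 70)² = ((6 - 1/(2*(1/6))) - 70)² = ((6 - 1/(2*⅙)) - 70)² = ((6 - ½*6) - 70)² = ((6 - 3) - 70)² = (3 - 70)² = (-67)² = 4489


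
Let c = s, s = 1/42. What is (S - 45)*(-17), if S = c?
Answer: 32113/42 ≈ 764.60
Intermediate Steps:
s = 1/42 ≈ 0.023810
c = 1/42 ≈ 0.023810
S = 1/42 ≈ 0.023810
(S - 45)*(-17) = (1/42 - 45)*(-17) = -1889/42*(-17) = 32113/42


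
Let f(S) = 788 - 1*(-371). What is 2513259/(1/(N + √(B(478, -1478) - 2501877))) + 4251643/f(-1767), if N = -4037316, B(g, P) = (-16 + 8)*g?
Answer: -11760165271474553/1159 + 47751921*I*√6941 ≈ -1.0147e+13 + 3.9783e+9*I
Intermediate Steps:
B(g, P) = -8*g
f(S) = 1159 (f(S) = 788 + 371 = 1159)
2513259/(1/(N + √(B(478, -1478) - 2501877))) + 4251643/f(-1767) = 2513259/(1/(-4037316 + √(-8*478 - 2501877))) + 4251643/1159 = 2513259/(1/(-4037316 + √(-3824 - 2501877))) + 4251643*(1/1159) = 2513259/(1/(-4037316 + √(-2505701))) + 4251643/1159 = 2513259/(1/(-4037316 + 19*I*√6941)) + 4251643/1159 = 2513259*(-4037316 + 19*I*√6941) + 4251643/1159 = (-10146820772844 + 47751921*I*√6941) + 4251643/1159 = -11760165271474553/1159 + 47751921*I*√6941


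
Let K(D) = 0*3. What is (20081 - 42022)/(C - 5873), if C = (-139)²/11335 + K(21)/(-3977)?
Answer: 248701235/66551134 ≈ 3.7370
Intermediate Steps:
K(D) = 0
C = 19321/11335 (C = (-139)²/11335 + 0/(-3977) = 19321*(1/11335) + 0*(-1/3977) = 19321/11335 + 0 = 19321/11335 ≈ 1.7045)
(20081 - 42022)/(C - 5873) = (20081 - 42022)/(19321/11335 - 5873) = -21941/(-66551134/11335) = -21941*(-11335/66551134) = 248701235/66551134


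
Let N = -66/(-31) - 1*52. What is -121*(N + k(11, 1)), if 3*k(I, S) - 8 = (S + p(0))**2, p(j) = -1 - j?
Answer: 531190/93 ≈ 5711.7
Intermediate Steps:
k(I, S) = 8/3 + (-1 + S)**2/3 (k(I, S) = 8/3 + (S + (-1 - 1*0))**2/3 = 8/3 + (S + (-1 + 0))**2/3 = 8/3 + (S - 1)**2/3 = 8/3 + (-1 + S)**2/3)
N = -1546/31 (N = -66*(-1/31) - 52 = 66/31 - 52 = -1546/31 ≈ -49.871)
-121*(N + k(11, 1)) = -121*(-1546/31 + (8/3 + (-1 + 1)**2/3)) = -121*(-1546/31 + (8/3 + (1/3)*0**2)) = -121*(-1546/31 + (8/3 + (1/3)*0)) = -121*(-1546/31 + (8/3 + 0)) = -121*(-1546/31 + 8/3) = -121*(-4390/93) = 531190/93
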